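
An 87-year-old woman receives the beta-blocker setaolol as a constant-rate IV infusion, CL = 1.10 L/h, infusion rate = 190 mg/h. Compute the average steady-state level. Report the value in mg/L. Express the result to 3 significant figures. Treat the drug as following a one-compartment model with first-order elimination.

173 mg/L

At steady state Css = R₀ / CL = 190 / 1.100 = 172.7 mg/L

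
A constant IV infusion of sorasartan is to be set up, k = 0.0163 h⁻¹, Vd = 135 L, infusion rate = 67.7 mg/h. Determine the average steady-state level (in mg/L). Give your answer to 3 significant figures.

30.8 mg/L

CL = k × Vd = 0.01630 × 135 = 2.201 L/h
At steady state Css = R₀ / CL = 67.7 / 2.201 = 30.76 mg/L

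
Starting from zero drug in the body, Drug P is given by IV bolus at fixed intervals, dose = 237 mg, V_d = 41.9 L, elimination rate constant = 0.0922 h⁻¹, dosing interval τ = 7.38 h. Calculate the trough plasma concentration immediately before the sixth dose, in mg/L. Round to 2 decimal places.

5.61 mg/L

C₀ per dose = Dose / Vd = 237 / 41.9 = 5.656 mg/L
Fraction remaining after one interval: r = e^(−kτ) = e^(−0.09220 × 7.38) = 0.5064
Before dose 6, 5 doses have been given (aged 1τ, 2τ, 3τ, 4τ, 5τ).
C_trough = C₀ × (r + r² + … + r^5) = C₀ × r(1−r^5)/(1−r)
        = 5.656 × 0.5064 × (1 − 0.03330) / (1 − 0.5064) = 5.609 mg/L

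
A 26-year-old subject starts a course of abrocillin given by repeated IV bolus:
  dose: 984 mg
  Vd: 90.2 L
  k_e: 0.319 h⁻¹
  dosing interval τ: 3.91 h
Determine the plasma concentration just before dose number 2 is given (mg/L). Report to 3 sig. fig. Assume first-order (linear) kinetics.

3.13 mg/L

C₀ per dose = Dose / Vd = 984 / 90.2 = 10.91 mg/L
Fraction remaining after one interval: r = e^(−kτ) = e^(−0.3190 × 3.91) = 0.2873
Before dose 2, 1 dose has been given (aged 1τ).
C_trough = C₀ × r = 10.91 × 0.2873 = 3.134 mg/L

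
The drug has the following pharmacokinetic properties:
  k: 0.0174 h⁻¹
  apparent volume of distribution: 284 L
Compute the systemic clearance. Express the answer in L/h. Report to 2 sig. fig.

CL = k × Vd = 0.0174 × 284 = 4.942 L/h

4.9 L/h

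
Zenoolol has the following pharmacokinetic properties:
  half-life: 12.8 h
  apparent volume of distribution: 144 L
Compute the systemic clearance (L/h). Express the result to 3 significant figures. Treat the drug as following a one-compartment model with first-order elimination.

k = ln2 / t½ = 0.693147 / 12.8 = 0.05415 h⁻¹
CL = k × Vd = 0.05415 × 144 = 7.798 L/h

7.80 L/h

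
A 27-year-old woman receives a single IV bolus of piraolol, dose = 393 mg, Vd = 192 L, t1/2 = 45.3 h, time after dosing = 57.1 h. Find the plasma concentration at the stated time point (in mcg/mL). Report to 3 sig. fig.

0.854 mcg/mL

C₀ = Dose / Vd = 393.0 / 192 = 2.047 mg/L
k = ln2 / t½ = 0.693147 / 45.3 = 0.01530 h⁻¹
C = C₀ · e^(−k·t) = 2.047 × e^(−0.01530 × 57.1)
  = 2.047 × 0.4174 = 0.8544 mg/L
(0.8544 mg/L = 0.8544 mcg/mL)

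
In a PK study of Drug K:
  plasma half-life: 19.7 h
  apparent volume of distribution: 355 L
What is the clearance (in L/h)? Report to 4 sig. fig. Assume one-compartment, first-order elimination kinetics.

12.49 L/h

k = ln2 / t½ = 0.693147 / 19.7 = 0.03519 h⁻¹
CL = k × Vd = 0.03519 × 355 = 12.49 L/h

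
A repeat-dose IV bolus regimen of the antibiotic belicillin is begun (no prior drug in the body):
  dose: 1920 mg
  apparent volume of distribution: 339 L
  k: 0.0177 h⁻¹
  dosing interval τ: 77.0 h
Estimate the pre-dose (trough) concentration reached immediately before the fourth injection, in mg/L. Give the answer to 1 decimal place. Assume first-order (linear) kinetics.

1.9 mg/L

C₀ per dose = Dose / Vd = 1920 / 339 = 5.664 mg/L
Fraction remaining after one interval: r = e^(−kτ) = e^(−0.01770 × 77.0) = 0.2559
Before dose 4, 3 doses have been given (aged 1τ, 2τ, 3τ).
C_trough = C₀ × (r + r² + … + r^3) = C₀ × r(1−r^3)/(1−r)
        = 5.664 × 0.2559 × (1 − 0.01676) / (1 − 0.2559) = 1.915 mg/L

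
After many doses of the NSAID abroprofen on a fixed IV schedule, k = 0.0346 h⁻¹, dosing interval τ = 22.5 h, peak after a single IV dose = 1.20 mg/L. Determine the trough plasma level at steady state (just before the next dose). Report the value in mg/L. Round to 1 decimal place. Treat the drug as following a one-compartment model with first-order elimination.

1.0 mg/L

e^(−kτ) = e^(−0.03460 × 22.5) = 0.4591
Accumulation ratio R = 1 / (1 − e^(−kτ)) = 1 / (1 − 0.4591) = 1.849
Steady-state trough = C₀ × R × e^(−kτ) = 1.20 × 1.849 × 0.4591 = 1.019 mg/L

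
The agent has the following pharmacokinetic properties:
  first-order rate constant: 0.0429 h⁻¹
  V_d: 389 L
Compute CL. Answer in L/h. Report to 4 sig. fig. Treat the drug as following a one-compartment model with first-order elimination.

CL = k × Vd = 0.0429 × 389 = 16.69 L/h

16.69 L/h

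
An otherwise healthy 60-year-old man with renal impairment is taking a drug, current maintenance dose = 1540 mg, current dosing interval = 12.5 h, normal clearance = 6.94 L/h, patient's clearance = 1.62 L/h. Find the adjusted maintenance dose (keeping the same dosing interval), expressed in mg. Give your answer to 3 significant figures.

To keep the same average steady-state level, dosing rate must scale with clearance.
CL ratio = 1.62 / 6.94 = 0.2334
New dose (same interval) = 1540 × 0.2334 = 359.4 mg

359 mg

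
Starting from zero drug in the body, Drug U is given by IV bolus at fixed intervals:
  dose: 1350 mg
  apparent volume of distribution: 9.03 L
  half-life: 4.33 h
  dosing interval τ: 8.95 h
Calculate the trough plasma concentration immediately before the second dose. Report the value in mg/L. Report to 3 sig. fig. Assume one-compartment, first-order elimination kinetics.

35.7 mg/L

C₀ per dose = Dose / Vd = 1350 / 9.03 = 149.5 mg/L
k = ln2 / t½ = 0.693147 / 4.33 = 0.1601 h⁻¹
Fraction remaining after one interval: r = e^(−kτ) = e^(−0.1601 × 8.95) = 0.2386
Before dose 2, 1 dose has been given (aged 1τ).
C_trough = C₀ × r = 149.5 × 0.2386 = 35.67 mg/L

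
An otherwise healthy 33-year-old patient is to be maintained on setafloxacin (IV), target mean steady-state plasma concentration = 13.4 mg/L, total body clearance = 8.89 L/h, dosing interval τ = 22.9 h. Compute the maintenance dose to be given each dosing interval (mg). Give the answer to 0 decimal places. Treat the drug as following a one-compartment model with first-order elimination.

2728 mg

At steady state, Dose/τ = Css × CL.
Dose = Css × CL × τ = 13.4 × 8.890 × 22.9 = 2728 mg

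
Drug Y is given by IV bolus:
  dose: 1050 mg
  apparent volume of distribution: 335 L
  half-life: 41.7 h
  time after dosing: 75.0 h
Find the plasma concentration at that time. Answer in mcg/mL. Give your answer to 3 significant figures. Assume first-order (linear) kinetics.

0.901 mcg/mL

C₀ = Dose / Vd = 1050 / 335 = 3.134 mg/L
k = ln2 / t½ = 0.693147 / 41.7 = 0.01662 h⁻¹
C = C₀ · e^(−k·t) = 3.134 × e^(−0.01662 × 75.0)
  = 3.134 × 0.2875 = 0.9010 mg/L
(0.9010 mg/L = 0.9010 mcg/mL)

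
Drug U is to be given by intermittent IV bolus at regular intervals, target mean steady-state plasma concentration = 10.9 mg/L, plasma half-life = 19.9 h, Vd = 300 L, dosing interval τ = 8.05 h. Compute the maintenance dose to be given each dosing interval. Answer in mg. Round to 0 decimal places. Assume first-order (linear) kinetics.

k = ln2 / t½ = 0.693147 / 19.9 = 0.03483 h⁻¹
CL = k × Vd = 0.03483 × 300 = 10.45 L/h
At steady state, Dose/τ = Css × CL.
Dose = Css × CL × τ = 10.9 × 10.45 × 8.05 = 916.9 mg

917 mg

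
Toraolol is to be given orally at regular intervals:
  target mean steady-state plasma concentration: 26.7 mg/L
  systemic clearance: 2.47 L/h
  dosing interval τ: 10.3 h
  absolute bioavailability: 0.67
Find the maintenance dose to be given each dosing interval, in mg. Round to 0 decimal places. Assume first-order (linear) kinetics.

At steady state, F × (Dose/τ) = Css × CL.
Dose = Css × CL × τ / F = 26.7 × 2.470 × 10.3 / 0.67 = 1014 mg

1014 mg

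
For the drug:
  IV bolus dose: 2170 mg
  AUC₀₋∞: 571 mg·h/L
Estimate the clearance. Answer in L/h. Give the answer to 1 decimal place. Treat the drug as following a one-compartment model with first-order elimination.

CL = Dose / AUC = 2170 / 571 = 3.800 L/h

3.8 L/h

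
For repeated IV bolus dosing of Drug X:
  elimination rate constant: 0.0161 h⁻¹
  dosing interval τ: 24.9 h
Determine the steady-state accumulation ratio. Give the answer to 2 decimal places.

e^(−kτ) = e^(−0.01610 × 24.9) = 0.6697
Accumulation ratio R = 1 / (1 − e^(−kτ)) = 1 / (1 − 0.6697) = 3.028

3.03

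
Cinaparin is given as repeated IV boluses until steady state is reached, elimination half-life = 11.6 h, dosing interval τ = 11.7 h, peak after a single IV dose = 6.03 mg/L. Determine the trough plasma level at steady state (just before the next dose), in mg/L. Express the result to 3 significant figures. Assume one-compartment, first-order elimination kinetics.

k = ln2 / t½ = 0.693147 / 11.6 = 0.05975 h⁻¹
e^(−kτ) = e^(−0.05975 × 11.7) = 0.4970
Accumulation ratio R = 1 / (1 − e^(−kτ)) = 1 / (1 − 0.4970) = 1.988
Steady-state trough = C₀ × R × e^(−kτ) = 6.03 × 1.988 × 0.4970 = 5.958 mg/L

5.96 mg/L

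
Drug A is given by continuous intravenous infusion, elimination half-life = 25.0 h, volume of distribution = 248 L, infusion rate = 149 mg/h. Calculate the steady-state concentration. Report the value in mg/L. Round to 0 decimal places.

22 mg/L

k = ln2 / t½ = 0.693147 / 25.0 = 0.02773 h⁻¹
CL = k × Vd = 0.02773 × 248 = 6.877 L/h
At steady state Css = R₀ / CL = 149 / 6.877 = 21.67 mg/L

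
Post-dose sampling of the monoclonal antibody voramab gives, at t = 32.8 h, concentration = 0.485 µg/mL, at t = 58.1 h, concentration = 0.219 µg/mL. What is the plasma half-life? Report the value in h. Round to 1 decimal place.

k = ln(C₁/C₂) / (t₂ − t₁) = ln(0.485/0.219) / (58.1 − 32.8)
  = 0.7951 / 25.30 = 0.03143 h⁻¹
t½ = ln2 / k = 0.693147 / 0.03143 = 22.05 h

22.1 h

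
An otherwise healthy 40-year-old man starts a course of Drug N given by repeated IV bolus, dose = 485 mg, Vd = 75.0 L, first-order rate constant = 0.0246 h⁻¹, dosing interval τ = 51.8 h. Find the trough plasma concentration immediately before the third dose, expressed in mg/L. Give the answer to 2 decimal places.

2.31 mg/L

C₀ per dose = Dose / Vd = 485 / 75.0 = 6.467 mg/L
Fraction remaining after one interval: r = e^(−kτ) = e^(−0.02460 × 51.8) = 0.2796
Before dose 3, 2 doses have been given (aged 1τ, 2τ).
C_trough = C₀ × (r + r²) = 6.467 × (0.2796 + 0.07818) = 2.314 mg/L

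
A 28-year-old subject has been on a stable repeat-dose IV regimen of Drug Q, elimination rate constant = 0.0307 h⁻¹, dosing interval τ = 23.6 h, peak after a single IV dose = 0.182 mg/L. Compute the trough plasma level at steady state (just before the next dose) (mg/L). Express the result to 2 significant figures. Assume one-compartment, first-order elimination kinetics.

0.17 mg/L

e^(−kτ) = e^(−0.03070 × 23.6) = 0.4846
Accumulation ratio R = 1 / (1 − e^(−kτ)) = 1 / (1 − 0.4846) = 1.940
Steady-state trough = C₀ × R × e^(−kτ) = 0.182 × 1.940 × 0.4846 = 0.1711 mg/L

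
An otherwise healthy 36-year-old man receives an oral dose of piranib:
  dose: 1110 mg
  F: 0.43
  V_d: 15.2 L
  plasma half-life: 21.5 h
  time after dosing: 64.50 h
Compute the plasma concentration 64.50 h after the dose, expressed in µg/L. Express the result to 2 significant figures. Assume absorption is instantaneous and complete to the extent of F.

3900 µg/L

Amount reaching circulation = F × Dose = 0.43 × 1110 = 477.3 mg
C₀ = F·Dose / Vd = 477.3 / 15.2 = 31.40 mg/L
k = ln2 / t½ = 0.693147 / 21.5 = 0.03224 h⁻¹
t / t½ = 64.50 / 21.5 = 3 half-lives
C = C₀ × (1/2)^3 = 31.40 × 0.1250 = 3.925 mg/L
Convert: 3.925 mg/L × 1000 = 3925 µg/L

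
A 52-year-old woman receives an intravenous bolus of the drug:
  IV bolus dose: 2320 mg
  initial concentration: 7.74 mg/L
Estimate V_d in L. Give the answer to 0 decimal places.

300 L

Vd = Dose / C₀ = 2320 / 7.74 = 299.7 L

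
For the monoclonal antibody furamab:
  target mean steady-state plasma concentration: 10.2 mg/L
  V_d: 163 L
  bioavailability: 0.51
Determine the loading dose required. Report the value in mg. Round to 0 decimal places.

3260 mg

LD = Css × Vd / F = 10.2 × 163 / 0.51 = 3260 mg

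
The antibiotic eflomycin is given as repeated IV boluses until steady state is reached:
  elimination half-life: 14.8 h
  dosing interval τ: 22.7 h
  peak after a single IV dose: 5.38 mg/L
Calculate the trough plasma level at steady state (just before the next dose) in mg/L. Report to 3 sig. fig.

2.84 mg/L

k = ln2 / t½ = 0.693147 / 14.8 = 0.04683 h⁻¹
e^(−kτ) = e^(−0.04683 × 22.7) = 0.3454
Accumulation ratio R = 1 / (1 − e^(−kτ)) = 1 / (1 − 0.3454) = 1.528
Steady-state trough = C₀ × R × e^(−kτ) = 5.38 × 1.528 × 0.3454 = 2.839 mg/L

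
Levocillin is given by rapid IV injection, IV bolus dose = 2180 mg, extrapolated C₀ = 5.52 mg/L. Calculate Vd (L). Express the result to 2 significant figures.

390 L

Vd = Dose / C₀ = 2180 / 5.52 = 394.9 L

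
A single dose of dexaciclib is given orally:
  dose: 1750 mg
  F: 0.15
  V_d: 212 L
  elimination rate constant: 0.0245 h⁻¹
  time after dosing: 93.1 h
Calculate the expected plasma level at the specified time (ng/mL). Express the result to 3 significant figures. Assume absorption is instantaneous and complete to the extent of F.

127 ng/mL

Amount reaching circulation = F × Dose = 0.15 × 1750 = 262.5 mg
C₀ = F·Dose / Vd = 262.5 / 212 = 1.238 mg/L
C = C₀ · e^(−k·t) = 1.238 × e^(−0.02450 × 93.1)
  = 1.238 × 0.1022 = 0.1265 mg/L
Convert: 0.1265 mg/L × 1000 = 126.5 ng/mL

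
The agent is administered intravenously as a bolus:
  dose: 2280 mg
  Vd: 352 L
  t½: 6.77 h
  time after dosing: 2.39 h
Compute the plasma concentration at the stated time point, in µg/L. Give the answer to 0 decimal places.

C₀ = Dose / Vd = 2280 / 352 = 6.477 mg/L
k = ln2 / t½ = 0.693147 / 6.77 = 0.1024 h⁻¹
C = C₀ · e^(−k·t) = 6.477 × e^(−0.1024 × 2.39)
  = 6.477 × 0.7829 = 5.071 mg/L
Convert: 5.071 mg/L × 1000 = 5071 µg/L

5071 µg/L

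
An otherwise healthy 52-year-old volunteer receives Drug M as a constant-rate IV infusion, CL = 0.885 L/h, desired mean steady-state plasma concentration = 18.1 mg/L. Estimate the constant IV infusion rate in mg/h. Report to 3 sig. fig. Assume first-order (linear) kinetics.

At steady state, infusion rate R₀ = Css × CL = 18.1 × 0.8850 = 16.02 mg/h

16.0 mg/h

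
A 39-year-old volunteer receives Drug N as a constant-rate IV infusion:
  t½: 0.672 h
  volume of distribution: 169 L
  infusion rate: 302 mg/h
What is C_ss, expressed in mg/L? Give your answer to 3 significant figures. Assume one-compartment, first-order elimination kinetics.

1.73 mg/L

k = ln2 / t½ = 0.693147 / 0.672 = 1.031 h⁻¹
CL = k × Vd = 1.031 × 169 = 174.2 L/h
At steady state Css = R₀ / CL = 302 / 174.2 = 1.734 mg/L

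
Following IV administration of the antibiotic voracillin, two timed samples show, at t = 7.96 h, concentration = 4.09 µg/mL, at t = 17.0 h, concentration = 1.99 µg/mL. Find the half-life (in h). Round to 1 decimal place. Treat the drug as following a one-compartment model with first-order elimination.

k = ln(C₁/C₂) / (t₂ − t₁) = ln(4.09/1.99) / (17.0 − 7.96)
  = 0.7204 / 9.040 = 0.07969 h⁻¹
t½ = ln2 / k = 0.693147 / 0.07969 = 8.698 h

8.7 h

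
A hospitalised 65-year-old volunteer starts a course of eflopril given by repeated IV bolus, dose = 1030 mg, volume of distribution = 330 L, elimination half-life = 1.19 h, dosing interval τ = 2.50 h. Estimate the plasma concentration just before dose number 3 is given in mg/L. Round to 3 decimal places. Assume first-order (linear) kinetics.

0.897 mg/L

C₀ per dose = Dose / Vd = 1030 / 330 = 3.121 mg/L
k = ln2 / t½ = 0.693147 / 1.19 = 0.5825 h⁻¹
Fraction remaining after one interval: r = e^(−kτ) = e^(−0.5825 × 2.50) = 0.2331
Before dose 3, 2 doses have been given (aged 1τ, 2τ).
C_trough = C₀ × (r + r²) = 3.121 × (0.2331 + 0.05434) = 0.8971 mg/L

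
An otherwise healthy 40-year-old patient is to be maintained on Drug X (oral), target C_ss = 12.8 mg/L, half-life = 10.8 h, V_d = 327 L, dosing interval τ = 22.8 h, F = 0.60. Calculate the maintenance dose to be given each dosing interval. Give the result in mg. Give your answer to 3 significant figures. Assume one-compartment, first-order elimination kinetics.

10200 mg

k = ln2 / t½ = 0.693147 / 10.8 = 0.06418 h⁻¹
CL = k × Vd = 0.06418 × 327 = 20.99 L/h
At steady state, F × (Dose/τ) = Css × CL.
Dose = Css × CL × τ / F = 12.8 × 20.99 × 22.8 / 0.60 = 10210 mg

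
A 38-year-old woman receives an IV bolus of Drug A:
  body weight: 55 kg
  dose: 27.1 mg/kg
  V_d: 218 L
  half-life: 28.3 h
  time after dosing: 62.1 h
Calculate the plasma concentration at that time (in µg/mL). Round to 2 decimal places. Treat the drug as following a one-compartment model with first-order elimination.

1.49 µg/mL

Total dose = 27.1 × 55 = 1491 mg
C₀ = Dose / Vd = 1491 / 218 = 6.839 mg/L
k = ln2 / t½ = 0.693147 / 28.3 = 0.02449 h⁻¹
C = C₀ · e^(−k·t) = 6.839 × e^(−0.02449 × 62.1)
  = 6.839 × 0.2185 = 1.494 mg/L
(1.494 mg/L = 1.494 µg/mL)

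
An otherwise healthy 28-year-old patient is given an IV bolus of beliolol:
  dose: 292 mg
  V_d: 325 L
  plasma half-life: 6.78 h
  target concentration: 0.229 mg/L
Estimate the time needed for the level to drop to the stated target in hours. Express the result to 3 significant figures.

13.4 h

C₀ = Dose / Vd = 292.0 / 325 = 0.8985 mg/L
k = ln2 / t½ = 0.693147 / 6.78 = 0.1022 h⁻¹
t = ln(C₀ / C) / k = ln(0.8985 / 0.229) / 0.1022
  = ln(3.924) / 0.1022 = 1.367 / 0.1022 = 13.38 h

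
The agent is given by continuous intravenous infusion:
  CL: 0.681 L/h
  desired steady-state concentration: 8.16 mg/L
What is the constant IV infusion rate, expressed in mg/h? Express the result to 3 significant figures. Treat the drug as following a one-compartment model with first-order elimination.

At steady state, infusion rate R₀ = Css × CL = 8.16 × 0.6810 = 5.557 mg/h

5.56 mg/h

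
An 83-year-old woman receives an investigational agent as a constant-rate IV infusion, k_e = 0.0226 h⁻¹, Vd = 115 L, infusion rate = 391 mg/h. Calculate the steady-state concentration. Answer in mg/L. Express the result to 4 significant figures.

CL = k × Vd = 0.02260 × 115 = 2.599 L/h
At steady state Css = R₀ / CL = 391 / 2.599 = 150.4 mg/L

150.4 mg/L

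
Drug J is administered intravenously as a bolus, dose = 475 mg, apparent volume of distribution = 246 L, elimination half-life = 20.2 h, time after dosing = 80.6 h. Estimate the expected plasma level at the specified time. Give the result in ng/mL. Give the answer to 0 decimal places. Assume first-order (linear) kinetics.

C₀ = Dose / Vd = 475.0 / 246 = 1.931 mg/L
k = ln2 / t½ = 0.693147 / 20.2 = 0.03431 h⁻¹
C = C₀ · e^(−k·t) = 1.931 × e^(−0.03431 × 80.6)
  = 1.931 × 0.06295 = 0.1216 mg/L
Convert: 0.1216 mg/L × 1000 = 121.6 ng/mL

122 ng/mL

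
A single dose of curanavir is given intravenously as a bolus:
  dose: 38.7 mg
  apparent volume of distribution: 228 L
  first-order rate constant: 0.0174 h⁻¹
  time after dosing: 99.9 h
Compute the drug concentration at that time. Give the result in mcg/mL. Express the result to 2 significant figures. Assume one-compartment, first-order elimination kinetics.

C₀ = Dose / Vd = 38.70 / 228 = 0.1697 mg/L
C = C₀ · e^(−k·t) = 0.1697 × e^(−0.01740 × 99.9)
  = 0.1697 × 0.1758 = 0.02983 mg/L
(0.02983 mg/L = 0.02983 mcg/mL)

0.030 mcg/mL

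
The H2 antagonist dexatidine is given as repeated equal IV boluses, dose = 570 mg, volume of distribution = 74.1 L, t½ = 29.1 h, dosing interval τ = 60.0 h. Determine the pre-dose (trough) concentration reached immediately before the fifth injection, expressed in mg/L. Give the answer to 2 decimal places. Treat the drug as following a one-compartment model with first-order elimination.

2.41 mg/L

C₀ per dose = Dose / Vd = 570 / 74.1 = 7.692 mg/L
k = ln2 / t½ = 0.693147 / 29.1 = 0.02382 h⁻¹
Fraction remaining after one interval: r = e^(−kτ) = e^(−0.02382 × 60.0) = 0.2395
Before dose 5, 4 doses have been given (aged 1τ, 2τ, 3τ, 4τ).
C_trough = C₀ × (r + r² + … + r^4) = C₀ × r(1−r^4)/(1−r)
        = 7.692 × 0.2395 × (1 − 0.003290) / (1 − 0.2395) = 2.414 mg/L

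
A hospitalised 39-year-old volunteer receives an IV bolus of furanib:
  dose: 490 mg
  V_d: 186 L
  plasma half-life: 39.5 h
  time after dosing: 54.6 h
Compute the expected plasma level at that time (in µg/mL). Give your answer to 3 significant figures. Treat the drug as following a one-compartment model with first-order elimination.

C₀ = Dose / Vd = 490.0 / 186 = 2.634 mg/L
k = ln2 / t½ = 0.693147 / 39.5 = 0.01755 h⁻¹
C = C₀ · e^(−k·t) = 2.634 × e^(−0.01755 × 54.6)
  = 2.634 × 0.3836 = 1.010 mg/L
(1.010 mg/L = 1.010 µg/mL)

1.01 µg/mL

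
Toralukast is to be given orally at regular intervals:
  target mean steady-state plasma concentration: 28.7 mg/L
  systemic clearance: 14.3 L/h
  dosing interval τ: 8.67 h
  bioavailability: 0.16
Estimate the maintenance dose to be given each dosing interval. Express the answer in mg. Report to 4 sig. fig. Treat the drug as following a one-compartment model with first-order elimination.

At steady state, F × (Dose/τ) = Css × CL.
Dose = Css × CL × τ / F = 28.7 × 14.30 × 8.67 / 0.16 = 22240 mg

22240 mg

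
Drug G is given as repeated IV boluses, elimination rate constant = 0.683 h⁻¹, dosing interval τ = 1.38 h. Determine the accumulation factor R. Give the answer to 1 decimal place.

1.6

e^(−kτ) = e^(−0.6830 × 1.38) = 0.3896
Accumulation ratio R = 1 / (1 − e^(−kτ)) = 1 / (1 − 0.3896) = 1.638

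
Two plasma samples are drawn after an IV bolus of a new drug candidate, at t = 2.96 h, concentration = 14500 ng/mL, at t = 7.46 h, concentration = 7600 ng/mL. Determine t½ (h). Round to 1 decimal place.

4.8 h

k = ln(C₁/C₂) / (t₂ − t₁) = ln(14500/7600) / (7.46 − 2.96)
  = 0.6460 / 4.500 = 0.1436 h⁻¹
t½ = ln2 / k = 0.693147 / 0.1436 = 4.827 h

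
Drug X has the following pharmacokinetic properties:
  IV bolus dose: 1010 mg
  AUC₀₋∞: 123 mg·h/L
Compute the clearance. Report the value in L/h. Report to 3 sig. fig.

CL = Dose / AUC = 1010 / 123 = 8.211 L/h

8.21 L/h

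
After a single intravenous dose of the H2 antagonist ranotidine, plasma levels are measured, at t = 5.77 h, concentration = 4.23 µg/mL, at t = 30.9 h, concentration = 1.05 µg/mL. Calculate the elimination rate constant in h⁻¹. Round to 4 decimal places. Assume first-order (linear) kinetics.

0.0554 h⁻¹

k = ln(C₁/C₂) / (t₂ − t₁) = ln(4.23/1.05) / (30.9 − 5.77)
  = 1.393 / 25.13 = 0.05543 h⁻¹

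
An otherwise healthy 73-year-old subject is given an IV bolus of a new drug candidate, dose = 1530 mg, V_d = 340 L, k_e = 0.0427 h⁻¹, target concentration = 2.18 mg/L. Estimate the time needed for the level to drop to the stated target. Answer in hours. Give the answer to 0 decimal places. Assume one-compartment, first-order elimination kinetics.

C₀ = Dose / Vd = 1530 / 340 = 4.500 mg/L
t = ln(C₀ / C) / k = ln(4.500 / 2.18) / 0.04270
  = ln(2.064) / 0.04270 = 0.7246 / 0.04270 = 16.97 h

17 h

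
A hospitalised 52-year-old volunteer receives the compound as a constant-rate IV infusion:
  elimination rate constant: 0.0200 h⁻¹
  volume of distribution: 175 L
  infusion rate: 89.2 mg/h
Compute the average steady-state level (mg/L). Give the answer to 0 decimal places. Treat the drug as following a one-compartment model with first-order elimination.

CL = k × Vd = 0.02000 × 175 = 3.500 L/h
At steady state Css = R₀ / CL = 89.2 / 3.500 = 25.49 mg/L

25 mg/L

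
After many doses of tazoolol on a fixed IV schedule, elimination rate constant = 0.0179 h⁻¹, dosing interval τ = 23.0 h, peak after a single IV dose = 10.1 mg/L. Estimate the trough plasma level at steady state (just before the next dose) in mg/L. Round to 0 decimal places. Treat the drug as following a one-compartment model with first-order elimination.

e^(−kτ) = e^(−0.01790 × 23.0) = 0.6625
Accumulation ratio R = 1 / (1 − e^(−kτ)) = 1 / (1 − 0.6625) = 2.963
Steady-state trough = C₀ × R × e^(−kτ) = 10.1 × 2.963 × 0.6625 = 19.83 mg/L

20 mg/L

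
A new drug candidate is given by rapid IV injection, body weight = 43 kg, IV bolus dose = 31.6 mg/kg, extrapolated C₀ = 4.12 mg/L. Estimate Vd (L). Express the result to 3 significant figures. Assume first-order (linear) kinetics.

330 L

Dose = 31.6 × 43 = 1359 mg
Vd = Dose / C₀ = 1359 / 4.12 = 329.9 L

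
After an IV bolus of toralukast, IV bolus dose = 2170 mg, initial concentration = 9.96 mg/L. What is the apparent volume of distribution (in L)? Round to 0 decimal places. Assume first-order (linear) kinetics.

218 L

Vd = Dose / C₀ = 2170 / 9.96 = 217.9 L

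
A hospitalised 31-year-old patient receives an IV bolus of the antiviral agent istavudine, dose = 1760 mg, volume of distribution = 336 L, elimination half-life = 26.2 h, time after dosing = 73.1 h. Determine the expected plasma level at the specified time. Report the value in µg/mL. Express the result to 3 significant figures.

0.757 µg/mL

C₀ = Dose / Vd = 1760 / 336 = 5.238 mg/L
k = ln2 / t½ = 0.693147 / 26.2 = 0.02646 h⁻¹
C = C₀ · e^(−k·t) = 5.238 × e^(−0.02646 × 73.1)
  = 5.238 × 0.1445 = 0.7569 mg/L
(0.7569 mg/L = 0.7569 µg/mL)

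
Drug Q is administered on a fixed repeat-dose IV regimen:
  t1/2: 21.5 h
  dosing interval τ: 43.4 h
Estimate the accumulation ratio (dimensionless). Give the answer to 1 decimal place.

k = ln2 / t½ = 0.693147 / 21.5 = 0.03224 h⁻¹
e^(−kτ) = e^(−0.03224 × 43.4) = 0.2468
Accumulation ratio R = 1 / (1 − e^(−kτ)) = 1 / (1 − 0.2468) = 1.328

1.3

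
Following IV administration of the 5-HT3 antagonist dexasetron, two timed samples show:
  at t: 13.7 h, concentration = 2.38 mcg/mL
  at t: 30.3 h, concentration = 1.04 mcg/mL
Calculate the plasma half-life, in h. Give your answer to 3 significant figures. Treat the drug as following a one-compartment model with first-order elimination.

13.9 h

k = ln(C₁/C₂) / (t₂ − t₁) = ln(2.38/1.04) / (30.3 − 13.7)
  = 0.8279 / 16.60 = 0.04987 h⁻¹
t½ = ln2 / k = 0.693147 / 0.04987 = 13.90 h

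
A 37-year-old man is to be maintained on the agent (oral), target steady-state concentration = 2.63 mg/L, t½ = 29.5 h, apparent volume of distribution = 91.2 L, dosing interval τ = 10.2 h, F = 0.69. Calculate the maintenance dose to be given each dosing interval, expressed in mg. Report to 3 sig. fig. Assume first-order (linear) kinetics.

83.3 mg

k = ln2 / t½ = 0.693147 / 29.5 = 0.02350 h⁻¹
CL = k × Vd = 0.02350 × 91.2 = 2.143 L/h
At steady state, F × (Dose/τ) = Css × CL.
Dose = Css × CL × τ / F = 2.63 × 2.143 × 10.2 / 0.69 = 83.32 mg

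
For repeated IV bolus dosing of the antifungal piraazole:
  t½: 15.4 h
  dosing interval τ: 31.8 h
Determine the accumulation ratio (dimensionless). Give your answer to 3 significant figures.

k = ln2 / t½ = 0.693147 / 15.4 = 0.04501 h⁻¹
e^(−kτ) = e^(−0.04501 × 31.8) = 0.2390
Accumulation ratio R = 1 / (1 − e^(−kτ)) = 1 / (1 − 0.2390) = 1.314

1.31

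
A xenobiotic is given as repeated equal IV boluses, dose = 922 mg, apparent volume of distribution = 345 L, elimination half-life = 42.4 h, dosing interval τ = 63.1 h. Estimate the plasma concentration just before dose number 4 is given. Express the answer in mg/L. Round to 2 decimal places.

C₀ per dose = Dose / Vd = 922 / 345 = 2.672 mg/L
k = ln2 / t½ = 0.693147 / 42.4 = 0.01635 h⁻¹
Fraction remaining after one interval: r = e^(−kτ) = e^(−0.01635 × 63.1) = 0.3564
Before dose 4, 3 doses have been given (aged 1τ, 2τ, 3τ).
C_trough = C₀ × (r + r² + … + r^3) = C₀ × r(1−r^3)/(1−r)
        = 2.672 × 0.3564 × (1 − 0.04527) / (1 − 0.3564) = 1.413 mg/L

1.41 mg/L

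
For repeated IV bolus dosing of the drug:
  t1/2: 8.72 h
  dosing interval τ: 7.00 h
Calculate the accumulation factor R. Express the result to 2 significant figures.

2.3

k = ln2 / t½ = 0.693147 / 8.72 = 0.07949 h⁻¹
e^(−kτ) = e^(−0.07949 × 7.00) = 0.5733
Accumulation ratio R = 1 / (1 − e^(−kτ)) = 1 / (1 − 0.5733) = 2.344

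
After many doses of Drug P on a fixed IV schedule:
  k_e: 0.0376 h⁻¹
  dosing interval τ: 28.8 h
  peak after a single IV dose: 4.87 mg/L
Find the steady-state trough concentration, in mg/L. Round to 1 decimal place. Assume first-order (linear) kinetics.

e^(−kτ) = e^(−0.03760 × 28.8) = 0.3386
Accumulation ratio R = 1 / (1 − e^(−kτ)) = 1 / (1 − 0.3386) = 1.512
Steady-state trough = C₀ × R × e^(−kτ) = 4.87 × 1.512 × 0.3386 = 2.493 mg/L

2.5 mg/L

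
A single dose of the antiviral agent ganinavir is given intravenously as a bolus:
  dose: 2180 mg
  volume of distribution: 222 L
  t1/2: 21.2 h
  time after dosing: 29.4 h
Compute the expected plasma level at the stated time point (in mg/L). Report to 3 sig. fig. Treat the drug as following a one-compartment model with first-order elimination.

C₀ = Dose / Vd = 2180 / 222 = 9.820 mg/L
k = ln2 / t½ = 0.693147 / 21.2 = 0.03270 h⁻¹
C = C₀ · e^(−k·t) = 9.820 × e^(−0.03270 × 29.4)
  = 9.820 × 0.3824 = 3.755 mg/L

3.76 mg/L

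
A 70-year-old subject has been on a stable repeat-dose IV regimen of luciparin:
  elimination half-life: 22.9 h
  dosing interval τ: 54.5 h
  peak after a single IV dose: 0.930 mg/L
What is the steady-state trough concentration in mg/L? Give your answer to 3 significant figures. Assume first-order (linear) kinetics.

k = ln2 / t½ = 0.693147 / 22.9 = 0.03027 h⁻¹
e^(−kτ) = e^(−0.03027 × 54.5) = 0.1921
Accumulation ratio R = 1 / (1 − e^(−kτ)) = 1 / (1 − 0.1921) = 1.238
Steady-state trough = C₀ × R × e^(−kτ) = 0.930 × 1.238 × 0.1921 = 0.2212 mg/L

0.221 mg/L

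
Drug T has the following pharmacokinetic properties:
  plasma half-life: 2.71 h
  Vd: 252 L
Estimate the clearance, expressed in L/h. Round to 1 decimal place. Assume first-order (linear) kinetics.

64.5 L/h

k = ln2 / t½ = 0.693147 / 2.71 = 0.2558 h⁻¹
CL = k × Vd = 0.2558 × 252 = 64.46 L/h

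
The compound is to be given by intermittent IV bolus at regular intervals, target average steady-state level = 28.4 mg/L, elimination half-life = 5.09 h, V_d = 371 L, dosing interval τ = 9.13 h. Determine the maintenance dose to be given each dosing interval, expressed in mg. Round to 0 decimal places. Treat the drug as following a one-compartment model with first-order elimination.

13100 mg

k = ln2 / t½ = 0.693147 / 5.09 = 0.1362 h⁻¹
CL = k × Vd = 0.1362 × 371 = 50.53 L/h
At steady state, Dose/τ = Css × CL.
Dose = Css × CL × τ = 28.4 × 50.53 × 9.13 = 13100 mg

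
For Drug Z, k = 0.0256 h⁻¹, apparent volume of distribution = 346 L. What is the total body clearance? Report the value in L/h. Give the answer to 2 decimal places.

8.86 L/h

CL = k × Vd = 0.0256 × 346 = 8.858 L/h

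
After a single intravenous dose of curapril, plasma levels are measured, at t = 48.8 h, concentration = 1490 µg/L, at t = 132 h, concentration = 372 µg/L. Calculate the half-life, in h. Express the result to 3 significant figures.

k = ln(C₁/C₂) / (t₂ − t₁) = ln(1490/372) / (132 − 48.8)
  = 1.388 / 83.20 = 0.01668 h⁻¹
t½ = ln2 / k = 0.693147 / 0.01668 = 41.56 h

41.6 h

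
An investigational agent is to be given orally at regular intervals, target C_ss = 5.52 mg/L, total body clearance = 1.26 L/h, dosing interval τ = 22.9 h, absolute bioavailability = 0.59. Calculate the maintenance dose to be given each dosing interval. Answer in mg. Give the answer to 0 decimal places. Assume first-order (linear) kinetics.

270 mg

At steady state, F × (Dose/τ) = Css × CL.
Dose = Css × CL × τ / F = 5.52 × 1.260 × 22.9 / 0.59 = 270.0 mg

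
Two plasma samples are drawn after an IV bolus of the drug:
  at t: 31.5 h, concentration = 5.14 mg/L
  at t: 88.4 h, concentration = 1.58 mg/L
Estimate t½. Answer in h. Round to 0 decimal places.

33 h

k = ln(C₁/C₂) / (t₂ − t₁) = ln(5.14/1.58) / (88.4 − 31.5)
  = 1.180 / 56.90 = 0.02074 h⁻¹
t½ = ln2 / k = 0.693147 / 0.02074 = 33.42 h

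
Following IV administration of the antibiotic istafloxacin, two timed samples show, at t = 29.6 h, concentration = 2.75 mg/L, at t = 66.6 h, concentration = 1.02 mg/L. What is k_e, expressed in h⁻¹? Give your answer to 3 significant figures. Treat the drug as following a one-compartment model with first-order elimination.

k = ln(C₁/C₂) / (t₂ − t₁) = ln(2.75/1.02) / (66.6 − 29.6)
  = 0.9918 / 37.00 = 0.02681 h⁻¹

0.0268 h⁻¹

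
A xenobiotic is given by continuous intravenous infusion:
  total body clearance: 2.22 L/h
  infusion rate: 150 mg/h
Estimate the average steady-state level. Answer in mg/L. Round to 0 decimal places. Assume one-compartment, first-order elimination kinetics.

At steady state Css = R₀ / CL = 150 / 2.220 = 67.57 mg/L

68 mg/L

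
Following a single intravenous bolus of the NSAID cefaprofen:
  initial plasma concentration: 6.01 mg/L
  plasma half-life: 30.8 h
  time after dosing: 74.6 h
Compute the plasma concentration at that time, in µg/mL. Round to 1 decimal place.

1.1 µg/mL

k = ln2 / t½ = 0.693147 / 30.8 = 0.02250 h⁻¹
C = C₀ · e^(−k·t) = 6.010 × e^(−0.02250 × 74.6)
  = 6.010 × 0.1867 = 1.122 mg/L
(1.122 mg/L = 1.122 µg/mL)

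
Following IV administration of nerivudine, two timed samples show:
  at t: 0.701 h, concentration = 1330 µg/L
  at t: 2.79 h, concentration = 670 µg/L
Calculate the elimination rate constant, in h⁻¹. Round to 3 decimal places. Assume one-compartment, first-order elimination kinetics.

0.328 h⁻¹

k = ln(C₁/C₂) / (t₂ − t₁) = ln(1330/670) / (2.79 − 0.701)
  = 0.6857 / 2.089 = 0.3282 h⁻¹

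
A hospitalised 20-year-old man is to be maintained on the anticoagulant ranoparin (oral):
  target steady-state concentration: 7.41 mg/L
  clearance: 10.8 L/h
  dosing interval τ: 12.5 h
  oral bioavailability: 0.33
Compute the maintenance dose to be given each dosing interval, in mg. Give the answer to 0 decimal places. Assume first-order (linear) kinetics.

3031 mg

At steady state, F × (Dose/τ) = Css × CL.
Dose = Css × CL × τ / F = 7.41 × 10.80 × 12.5 / 0.33 = 3031 mg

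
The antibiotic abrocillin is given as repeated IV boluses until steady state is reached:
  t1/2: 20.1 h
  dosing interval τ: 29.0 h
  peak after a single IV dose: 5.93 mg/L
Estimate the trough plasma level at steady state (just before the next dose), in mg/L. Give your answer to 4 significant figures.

3.451 mg/L

k = ln2 / t½ = 0.693147 / 20.1 = 0.03448 h⁻¹
e^(−kτ) = e^(−0.03448 × 29.0) = 0.3679
Accumulation ratio R = 1 / (1 − e^(−kτ)) = 1 / (1 − 0.3679) = 1.582
Steady-state trough = C₀ × R × e^(−kτ) = 5.93 × 1.582 × 0.3679 = 3.451 mg/L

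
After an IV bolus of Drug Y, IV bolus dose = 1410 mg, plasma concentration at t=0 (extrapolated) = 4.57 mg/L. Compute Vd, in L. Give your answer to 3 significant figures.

309 L

Vd = Dose / C₀ = 1410 / 4.57 = 308.5 L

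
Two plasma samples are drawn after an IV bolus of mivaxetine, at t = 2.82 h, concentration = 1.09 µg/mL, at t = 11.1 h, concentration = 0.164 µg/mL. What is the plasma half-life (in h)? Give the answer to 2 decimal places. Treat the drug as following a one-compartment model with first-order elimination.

3.03 h

k = ln(C₁/C₂) / (t₂ − t₁) = ln(1.09/0.164) / (11.1 − 2.82)
  = 1.894 / 8.280 = 0.2287 h⁻¹
t½ = ln2 / k = 0.693147 / 0.2287 = 3.031 h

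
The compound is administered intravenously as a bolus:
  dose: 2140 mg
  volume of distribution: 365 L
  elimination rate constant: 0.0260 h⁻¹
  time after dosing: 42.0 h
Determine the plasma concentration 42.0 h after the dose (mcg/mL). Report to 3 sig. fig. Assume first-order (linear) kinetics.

C₀ = Dose / Vd = 2140 / 365 = 5.863 mg/L
C = C₀ · e^(−k·t) = 5.863 × e^(−0.02600 × 42.0)
  = 5.863 × 0.3355 = 1.967 mg/L
(1.967 mg/L = 1.967 mcg/mL)

1.97 mcg/mL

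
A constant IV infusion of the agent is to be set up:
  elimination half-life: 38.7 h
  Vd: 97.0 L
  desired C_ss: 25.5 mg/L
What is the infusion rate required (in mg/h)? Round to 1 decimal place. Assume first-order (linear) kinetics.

k = ln2 / t½ = 0.693147 / 38.7 = 0.01791 h⁻¹
CL = k × Vd = 0.01791 × 97.0 = 1.737 L/h
At steady state, infusion rate R₀ = Css × CL = 25.5 × 1.737 = 44.29 mg/h

44.3 mg/h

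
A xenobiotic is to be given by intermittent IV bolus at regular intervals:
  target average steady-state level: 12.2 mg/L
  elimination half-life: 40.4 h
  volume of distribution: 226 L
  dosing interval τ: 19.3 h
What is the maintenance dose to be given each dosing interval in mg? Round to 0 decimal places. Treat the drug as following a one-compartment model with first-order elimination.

913 mg

k = ln2 / t½ = 0.693147 / 40.4 = 0.01716 h⁻¹
CL = k × Vd = 0.01716 × 226 = 3.878 L/h
At steady state, Dose/τ = Css × CL.
Dose = Css × CL × τ = 12.2 × 3.878 × 19.3 = 913.1 mg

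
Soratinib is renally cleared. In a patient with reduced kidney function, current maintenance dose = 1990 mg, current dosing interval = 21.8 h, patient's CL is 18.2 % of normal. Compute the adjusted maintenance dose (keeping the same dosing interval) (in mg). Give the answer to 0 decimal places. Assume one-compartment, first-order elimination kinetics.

To keep the same average steady-state level, dosing rate must scale with clearance.
CL ratio = 18.2 / 100 = 0.1820
New dose (same interval) = 1990 × 0.1820 = 362.2 mg

362 mg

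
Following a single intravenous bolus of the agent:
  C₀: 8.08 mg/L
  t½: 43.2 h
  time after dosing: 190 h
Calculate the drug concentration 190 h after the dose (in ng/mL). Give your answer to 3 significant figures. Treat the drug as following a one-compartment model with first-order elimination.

k = ln2 / t½ = 0.693147 / 43.2 = 0.01605 h⁻¹
C = C₀ · e^(−k·t) = 8.080 × e^(−0.01605 × 190)
  = 8.080 × 0.04738 = 0.3828 mg/L
Convert: 0.3828 mg/L × 1000 = 382.8 ng/mL

383 ng/mL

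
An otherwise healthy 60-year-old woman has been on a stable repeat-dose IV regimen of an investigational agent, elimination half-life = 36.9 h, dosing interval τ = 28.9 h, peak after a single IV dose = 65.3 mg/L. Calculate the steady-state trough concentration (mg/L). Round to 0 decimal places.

91 mg/L

k = ln2 / t½ = 0.693147 / 36.9 = 0.01878 h⁻¹
e^(−kτ) = e^(−0.01878 × 28.9) = 0.5812
Accumulation ratio R = 1 / (1 − e^(−kτ)) = 1 / (1 − 0.5812) = 2.388
Steady-state trough = C₀ × R × e^(−kτ) = 65.3 × 2.388 × 0.5812 = 90.63 mg/L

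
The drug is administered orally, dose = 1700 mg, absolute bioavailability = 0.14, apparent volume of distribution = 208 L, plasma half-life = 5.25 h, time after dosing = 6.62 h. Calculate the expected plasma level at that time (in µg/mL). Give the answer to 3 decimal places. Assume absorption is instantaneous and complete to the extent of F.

Amount reaching circulation = F × Dose = 0.14 × 1700 = 238.0 mg
C₀ = F·Dose / Vd = 238.0 / 208 = 1.144 mg/L
k = ln2 / t½ = 0.693147 / 5.25 = 0.1320 h⁻¹
C = C₀ · e^(−k·t) = 1.144 × e^(−0.1320 × 6.62)
  = 1.144 × 0.4173 = 0.4774 mg/L
(0.4774 mg/L = 0.4774 µg/mL)

0.477 µg/mL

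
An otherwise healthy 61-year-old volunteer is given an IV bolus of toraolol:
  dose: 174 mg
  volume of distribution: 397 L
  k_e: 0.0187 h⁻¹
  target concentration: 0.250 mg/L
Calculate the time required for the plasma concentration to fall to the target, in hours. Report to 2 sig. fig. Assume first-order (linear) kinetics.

30 h

C₀ = Dose / Vd = 174.0 / 397 = 0.4383 mg/L
t = ln(C₀ / C) / k = ln(0.4383 / 0.250) / 0.01870
  = ln(1.753) / 0.01870 = 0.5613 / 0.01870 = 30.02 h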